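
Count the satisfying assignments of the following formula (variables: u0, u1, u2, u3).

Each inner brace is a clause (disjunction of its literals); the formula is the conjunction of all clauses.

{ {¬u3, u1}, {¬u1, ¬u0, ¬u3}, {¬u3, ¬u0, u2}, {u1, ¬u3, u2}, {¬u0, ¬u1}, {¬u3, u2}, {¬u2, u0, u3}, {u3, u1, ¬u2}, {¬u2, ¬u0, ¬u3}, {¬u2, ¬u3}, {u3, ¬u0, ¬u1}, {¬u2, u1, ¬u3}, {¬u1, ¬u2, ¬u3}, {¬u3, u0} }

There are 2^4 = 16 truth assignments over (u0, u1, u2, u3).
Split on u1. With u1 = True, the clauses containing u1 are satisfied and ¬u1 drops from the rest; 1 of the 2^3 = 8 assignments to the other variables satisfy what remains.
With u1 = False, by the same count on the reduced clause set, 2 assignments work.
(One model: u0=F, u1=F, u2=F, u3=F.)
Total: 1 + 2 = 3.

3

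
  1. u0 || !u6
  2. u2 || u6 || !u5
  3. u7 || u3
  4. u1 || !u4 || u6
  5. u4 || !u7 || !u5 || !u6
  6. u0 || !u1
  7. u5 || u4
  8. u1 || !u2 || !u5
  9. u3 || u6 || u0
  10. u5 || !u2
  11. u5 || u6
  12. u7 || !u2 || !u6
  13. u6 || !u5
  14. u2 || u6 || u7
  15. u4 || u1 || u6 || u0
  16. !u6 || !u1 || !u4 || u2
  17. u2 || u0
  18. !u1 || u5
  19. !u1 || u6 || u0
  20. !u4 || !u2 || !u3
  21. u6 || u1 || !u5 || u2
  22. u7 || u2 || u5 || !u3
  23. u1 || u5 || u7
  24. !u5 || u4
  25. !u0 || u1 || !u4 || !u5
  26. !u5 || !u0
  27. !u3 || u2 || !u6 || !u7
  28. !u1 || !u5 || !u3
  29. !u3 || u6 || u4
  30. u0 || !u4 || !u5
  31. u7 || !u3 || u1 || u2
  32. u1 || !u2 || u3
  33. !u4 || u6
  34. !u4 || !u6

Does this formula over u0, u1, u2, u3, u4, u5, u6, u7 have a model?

Unsatisfiable

Case u0 = true:
Unit clause (!u5) forces u5 = false.
Unit clause (u4) forces u4 = true.
Unit clause (!u2) forces u2 = false.
Unit clause (u6) forces u6 = true.
That conflicts with the unit clause (!u6).
Backtrack on u0: now try u0 = false.
Unit clause (!u6) forces u6 = false.
Unit clause (!u1) forces u1 = false.
Unit clause (!u4) forces u4 = false.
That conflicts with the unit clause (u4).
Both values of u0 lead to a conflict.
No assignment satisfies every clause.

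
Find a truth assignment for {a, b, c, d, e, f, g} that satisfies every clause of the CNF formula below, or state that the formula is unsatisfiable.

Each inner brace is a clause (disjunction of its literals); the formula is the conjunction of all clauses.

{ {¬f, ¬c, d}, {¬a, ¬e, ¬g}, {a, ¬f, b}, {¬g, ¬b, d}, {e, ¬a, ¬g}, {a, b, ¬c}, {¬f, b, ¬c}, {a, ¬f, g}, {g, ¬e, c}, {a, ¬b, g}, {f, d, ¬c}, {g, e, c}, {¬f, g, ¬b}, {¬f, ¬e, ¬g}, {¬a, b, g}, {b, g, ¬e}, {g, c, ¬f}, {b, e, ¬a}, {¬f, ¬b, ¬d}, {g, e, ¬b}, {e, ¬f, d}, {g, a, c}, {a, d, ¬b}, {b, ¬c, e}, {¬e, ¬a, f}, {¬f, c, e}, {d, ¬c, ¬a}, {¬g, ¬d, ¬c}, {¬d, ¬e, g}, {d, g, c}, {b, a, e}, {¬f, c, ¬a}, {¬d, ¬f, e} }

Branch on f: set f = False.
Branch on d: set d = True.
Branch on e: set e = True.
The clause (¬a) is unit, so a = False.
The clause (g) is unit, so g = True.
The clause (¬c) is unit, so c = False.
Every clause is now satisfied; b is unconstrained.

a ↦ False; b ↦ False; c ↦ False; d ↦ True; e ↦ True; f ↦ False; g ↦ True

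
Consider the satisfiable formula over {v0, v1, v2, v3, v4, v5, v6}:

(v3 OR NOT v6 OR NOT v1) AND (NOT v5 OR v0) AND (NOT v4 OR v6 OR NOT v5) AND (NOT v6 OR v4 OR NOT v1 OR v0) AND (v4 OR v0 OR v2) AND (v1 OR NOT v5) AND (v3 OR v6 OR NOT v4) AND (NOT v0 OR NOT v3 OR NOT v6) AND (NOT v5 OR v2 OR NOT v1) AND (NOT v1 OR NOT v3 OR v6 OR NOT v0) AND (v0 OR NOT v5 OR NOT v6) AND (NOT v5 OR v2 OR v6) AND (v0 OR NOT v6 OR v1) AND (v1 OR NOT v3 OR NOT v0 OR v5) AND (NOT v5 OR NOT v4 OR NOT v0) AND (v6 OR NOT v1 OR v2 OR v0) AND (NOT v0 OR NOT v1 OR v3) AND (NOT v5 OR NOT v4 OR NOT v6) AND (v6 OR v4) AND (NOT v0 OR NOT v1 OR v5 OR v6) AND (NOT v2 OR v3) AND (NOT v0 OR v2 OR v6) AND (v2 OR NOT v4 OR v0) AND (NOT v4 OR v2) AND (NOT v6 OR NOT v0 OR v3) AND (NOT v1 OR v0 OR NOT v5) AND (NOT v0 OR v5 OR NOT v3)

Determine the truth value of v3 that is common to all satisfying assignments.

Suppose v3 = false.
Unit clause (NOT v2) forces v2 = false.
Unit clause (NOT v4) forces v4 = false.
Unit clause (v0) forces v0 = true.
Unit clause (NOT v1) forces v1 = false.
Unit clause (NOT v5) forces v5 = false.
Unit clause (v6) forces v6 = true.
That conflicts with the unit clause (NOT v6).
So every satisfying assignment has v3 = True.

True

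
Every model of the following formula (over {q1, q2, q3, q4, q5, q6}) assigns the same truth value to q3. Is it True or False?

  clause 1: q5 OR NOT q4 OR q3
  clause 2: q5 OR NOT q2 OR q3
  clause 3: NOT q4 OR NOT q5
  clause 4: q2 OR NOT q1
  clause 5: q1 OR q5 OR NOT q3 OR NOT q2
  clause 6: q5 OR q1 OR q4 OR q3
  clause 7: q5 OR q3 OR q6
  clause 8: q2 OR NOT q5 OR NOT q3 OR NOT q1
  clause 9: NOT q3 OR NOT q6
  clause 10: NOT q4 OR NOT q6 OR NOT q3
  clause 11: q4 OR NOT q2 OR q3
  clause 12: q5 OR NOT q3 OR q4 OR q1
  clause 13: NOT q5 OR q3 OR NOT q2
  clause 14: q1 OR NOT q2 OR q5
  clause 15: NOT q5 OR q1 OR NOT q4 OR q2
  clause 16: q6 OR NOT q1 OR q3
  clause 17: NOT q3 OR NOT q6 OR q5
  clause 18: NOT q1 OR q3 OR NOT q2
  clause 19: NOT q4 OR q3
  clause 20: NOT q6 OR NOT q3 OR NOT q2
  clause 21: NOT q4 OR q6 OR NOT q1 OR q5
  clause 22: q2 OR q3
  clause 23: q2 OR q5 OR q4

Suppose q3 = false.
The clause (NOT q4) is unit, so q4 = false.
The clause (NOT q2) is unit, so q2 = false.
But (q2) is also a unit clause — contradiction.
So every satisfying assignment has q3 = True.

True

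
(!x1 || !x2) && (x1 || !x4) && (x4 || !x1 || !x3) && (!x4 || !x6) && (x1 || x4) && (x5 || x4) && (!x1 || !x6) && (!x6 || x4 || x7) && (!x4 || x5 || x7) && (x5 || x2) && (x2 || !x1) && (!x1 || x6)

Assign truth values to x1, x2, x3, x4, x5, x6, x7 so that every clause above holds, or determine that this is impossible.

UNSATISFIABLE

Suppose x1 = false.
(!x4) alone gives x4 = false.
That conflicts with the unit clause (x4).
Undo x1 and try x1 = true.
(!x2) alone gives x2 = false.
That conflicts with the unit clause (x2).
Either choice for x1 ends in contradiction.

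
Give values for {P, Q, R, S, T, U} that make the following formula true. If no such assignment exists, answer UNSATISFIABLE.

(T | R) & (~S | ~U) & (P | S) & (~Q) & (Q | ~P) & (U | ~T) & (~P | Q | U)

From the singleton clause (~Q), Q = 0.
From the singleton clause (~P), P = 0.
From the singleton clause (S), S = 1.
From the singleton clause (~U), U = 0.
From the singleton clause (~T), T = 0.
From the singleton clause (R), R = 1.
Every clause now holds.

P: 0; Q: 0; R: 1; S: 1; T: 0; U: 0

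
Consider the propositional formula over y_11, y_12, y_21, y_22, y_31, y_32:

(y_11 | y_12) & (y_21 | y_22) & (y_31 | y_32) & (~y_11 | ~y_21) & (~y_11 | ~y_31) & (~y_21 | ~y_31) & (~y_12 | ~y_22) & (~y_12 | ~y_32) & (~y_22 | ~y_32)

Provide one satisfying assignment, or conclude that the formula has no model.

UNSATISFIABLE

Try y_11 = 1.
Unit clause (~y_21) forces y_21 = 0.
Unit clause (y_22) forces y_22 = 1.
Unit clause (~y_31) forces y_31 = 0.
Unit clause (y_32) forces y_32 = 1.
That conflicts with the unit clause (~y_32).
That branch fails; take y_11 = 0 instead.
Unit clause (y_12) forces y_12 = 1.
Unit clause (~y_22) forces y_22 = 0.
Unit clause (y_21) forces y_21 = 1.
Unit clause (~y_31) forces y_31 = 0.
Unit clause (y_32) forces y_32 = 1.
That conflicts with the unit clause (~y_32).
Both values of y_11 lead to a conflict.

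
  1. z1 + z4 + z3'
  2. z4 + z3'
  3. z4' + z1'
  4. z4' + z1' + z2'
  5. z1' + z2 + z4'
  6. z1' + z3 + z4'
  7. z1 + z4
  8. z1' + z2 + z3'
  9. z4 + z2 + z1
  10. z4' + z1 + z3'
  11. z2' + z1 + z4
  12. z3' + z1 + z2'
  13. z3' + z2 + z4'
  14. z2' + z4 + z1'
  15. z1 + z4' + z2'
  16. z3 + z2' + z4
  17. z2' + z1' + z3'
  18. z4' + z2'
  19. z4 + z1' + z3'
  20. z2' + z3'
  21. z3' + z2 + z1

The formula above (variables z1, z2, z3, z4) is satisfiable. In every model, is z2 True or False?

False

Suppose z2 = 1.
(z4') alone gives z4 = 0.
(z3') alone gives z3 = 0.
That conflicts with the unit clause (z3).
So every satisfying assignment has z2 = False.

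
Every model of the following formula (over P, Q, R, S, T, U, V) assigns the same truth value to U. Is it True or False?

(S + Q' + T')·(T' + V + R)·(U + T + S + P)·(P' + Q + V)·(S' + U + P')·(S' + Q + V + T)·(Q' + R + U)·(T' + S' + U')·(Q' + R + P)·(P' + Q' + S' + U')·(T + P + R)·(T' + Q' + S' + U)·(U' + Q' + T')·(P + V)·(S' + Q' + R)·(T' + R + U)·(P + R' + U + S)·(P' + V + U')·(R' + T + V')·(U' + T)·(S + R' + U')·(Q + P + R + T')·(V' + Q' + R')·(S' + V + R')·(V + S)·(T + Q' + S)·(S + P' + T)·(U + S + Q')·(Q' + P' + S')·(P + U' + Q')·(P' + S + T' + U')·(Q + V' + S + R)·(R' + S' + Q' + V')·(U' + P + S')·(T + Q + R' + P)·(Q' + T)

Suppose U = 1.
From the singleton clause (T), T = 1.
From the singleton clause (S'), S = 0.
From the singleton clause (Q'), Q = 0.
From the singleton clause (R'), R = 0.
From the singleton clause (V), V = 1.
But (V') is also a unit clause — contradiction.
So every satisfying assignment has U = False.

False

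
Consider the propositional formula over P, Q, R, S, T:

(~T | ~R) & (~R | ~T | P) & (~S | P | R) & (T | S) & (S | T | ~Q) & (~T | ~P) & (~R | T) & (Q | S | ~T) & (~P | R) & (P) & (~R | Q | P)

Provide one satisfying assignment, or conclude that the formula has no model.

From the singleton clause (P), P = 1.
From the singleton clause (~T), T = 0.
From the singleton clause (S), S = 1.
From the singleton clause (~R), R = 0.
Now (R) is unsatisfied and unit — conflict.

UNSATISFIABLE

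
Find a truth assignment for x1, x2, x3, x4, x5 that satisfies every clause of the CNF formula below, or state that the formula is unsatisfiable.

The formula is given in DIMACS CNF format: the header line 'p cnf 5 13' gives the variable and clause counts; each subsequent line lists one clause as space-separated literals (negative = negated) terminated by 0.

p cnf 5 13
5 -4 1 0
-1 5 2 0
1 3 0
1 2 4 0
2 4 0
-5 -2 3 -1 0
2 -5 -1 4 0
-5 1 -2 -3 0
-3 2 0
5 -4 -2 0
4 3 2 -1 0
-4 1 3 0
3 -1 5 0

Branch on x1: set x1 = False.
From the singleton clause (x3), x3 = True.
From the singleton clause (x2), x2 = True.
From the singleton clause (¬x5), x5 = False.
From the singleton clause (¬x4), x4 = False.
All clauses are satisfied.

x1: False; x2: True; x3: True; x4: False; x5: False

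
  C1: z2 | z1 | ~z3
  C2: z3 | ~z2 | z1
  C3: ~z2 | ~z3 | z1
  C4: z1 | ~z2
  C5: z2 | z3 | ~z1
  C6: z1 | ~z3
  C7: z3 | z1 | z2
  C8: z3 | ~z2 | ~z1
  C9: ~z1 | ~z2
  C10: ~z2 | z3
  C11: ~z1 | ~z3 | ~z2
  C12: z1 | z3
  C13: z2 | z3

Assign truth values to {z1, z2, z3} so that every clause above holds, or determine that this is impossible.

Case z1 = 1:
Unit clause (~z2) forces z2 = 0.
Unit clause (z3) forces z3 = 1.
This assignment satisfies each clause.

z1=1; z2=0; z3=1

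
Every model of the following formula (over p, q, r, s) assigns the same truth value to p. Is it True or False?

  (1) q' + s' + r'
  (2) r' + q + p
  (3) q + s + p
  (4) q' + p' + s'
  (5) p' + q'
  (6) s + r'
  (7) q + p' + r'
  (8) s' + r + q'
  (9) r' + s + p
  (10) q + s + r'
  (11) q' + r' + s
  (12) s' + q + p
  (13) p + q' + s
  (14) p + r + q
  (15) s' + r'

Suppose p = 0.
Branch on r: set r = 0.
(q) alone gives q = 1.
(s') alone gives s = 0.
But (s) is also a unit clause — contradiction.
So r must be the other value — set r = 1.
(q) alone gives q = 1.
(s') alone gives s = 0.
But (s) is also a unit clause — contradiction.
Either choice for r ends in contradiction.
So every satisfying assignment has p = True.

True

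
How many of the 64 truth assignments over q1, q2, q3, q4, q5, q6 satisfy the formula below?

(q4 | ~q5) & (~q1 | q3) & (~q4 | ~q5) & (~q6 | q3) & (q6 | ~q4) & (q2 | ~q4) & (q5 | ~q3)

There are 2^6 = 64 truth assignments over (q1, q2, q3, q4, q5, q6).
Split on q6. With q6 = 1, the clauses containing q6 are satisfied and ~q6 drops from the rest; 0 of the 2^5 = 32 assignments to the other variables satisfy what remains.
With q6 = 0, by the same count on the reduced clause set, 2 assignments work.
Total: 0 + 2 = 2.

2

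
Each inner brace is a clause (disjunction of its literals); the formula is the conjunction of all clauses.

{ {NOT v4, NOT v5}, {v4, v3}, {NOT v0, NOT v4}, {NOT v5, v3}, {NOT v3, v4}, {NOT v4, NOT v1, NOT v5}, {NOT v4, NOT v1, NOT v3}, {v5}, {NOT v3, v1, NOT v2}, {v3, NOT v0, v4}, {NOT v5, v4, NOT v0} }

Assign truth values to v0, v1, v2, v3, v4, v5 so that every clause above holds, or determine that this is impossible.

(v5) alone gives v5 = true.
(NOT v4) alone gives v4 = false.
(v3) alone gives v3 = true.
That conflicts with the unit clause (NOT v3).

UNSATISFIABLE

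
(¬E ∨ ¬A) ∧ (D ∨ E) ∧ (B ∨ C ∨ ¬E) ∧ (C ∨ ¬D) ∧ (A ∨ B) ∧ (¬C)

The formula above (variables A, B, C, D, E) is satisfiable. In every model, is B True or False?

Suppose B = False.
From the singleton clause (A), A = True.
From the singleton clause (¬E), E = False.
From the singleton clause (D), D = True.
From the singleton clause (C), C = True.
Now (¬C) is unsatisfied and unit — conflict.
So every satisfying assignment has B = True.

True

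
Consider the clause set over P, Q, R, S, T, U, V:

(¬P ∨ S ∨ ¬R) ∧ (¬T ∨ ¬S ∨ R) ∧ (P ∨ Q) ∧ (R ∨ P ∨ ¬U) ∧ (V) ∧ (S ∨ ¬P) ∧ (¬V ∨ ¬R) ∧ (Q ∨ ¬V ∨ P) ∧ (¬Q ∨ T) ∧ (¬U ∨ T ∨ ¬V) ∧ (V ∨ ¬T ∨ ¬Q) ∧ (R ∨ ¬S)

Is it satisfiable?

Satisfiable

Unit clause (V) forces V = True.
Unit clause (¬R) forces R = False.
Unit clause (¬S) forces S = False.
Unit clause (¬P) forces P = False.
Unit clause (Q) forces Q = True.
Unit clause (¬U) forces U = False.
Unit clause (T) forces T = True.
This assignment satisfies each clause.
A satisfying assignment: P: False; Q: True; R: False; S: False; T: True; U: False; V: True.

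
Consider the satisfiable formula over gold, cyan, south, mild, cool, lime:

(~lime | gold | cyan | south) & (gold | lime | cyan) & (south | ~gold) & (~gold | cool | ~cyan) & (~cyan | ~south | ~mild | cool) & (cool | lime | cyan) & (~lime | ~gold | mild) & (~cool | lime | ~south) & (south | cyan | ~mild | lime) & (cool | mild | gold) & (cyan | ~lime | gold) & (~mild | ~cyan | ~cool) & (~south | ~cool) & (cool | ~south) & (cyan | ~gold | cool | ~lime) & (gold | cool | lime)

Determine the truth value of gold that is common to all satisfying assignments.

False

Suppose gold = 1.
From the singleton clause (south), south = 1.
From the singleton clause (~cool), cool = 0.
That conflicts with the unit clause (cool).
So every satisfying assignment has gold = False.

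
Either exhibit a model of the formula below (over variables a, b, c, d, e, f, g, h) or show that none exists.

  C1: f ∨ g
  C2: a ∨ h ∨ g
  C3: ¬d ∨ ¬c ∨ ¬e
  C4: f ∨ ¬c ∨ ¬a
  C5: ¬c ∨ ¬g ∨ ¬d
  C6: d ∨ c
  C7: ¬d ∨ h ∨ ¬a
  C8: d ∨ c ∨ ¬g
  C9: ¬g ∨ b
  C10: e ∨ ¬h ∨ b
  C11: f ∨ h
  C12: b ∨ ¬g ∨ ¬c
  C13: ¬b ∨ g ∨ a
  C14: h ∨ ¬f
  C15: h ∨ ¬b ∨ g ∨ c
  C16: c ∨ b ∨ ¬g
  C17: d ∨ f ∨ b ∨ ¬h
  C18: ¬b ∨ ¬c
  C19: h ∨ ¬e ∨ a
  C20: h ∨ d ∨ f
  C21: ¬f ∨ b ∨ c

Case f = True:
(h) alone gives h = True.
Case d = True:
Case c = False:
(b) alone gives b = True.
Case g = False:
(a) alone gives a = True.
Every clause is now satisfied; e is unconstrained.

a ↦ True, b ↦ True, c ↦ False, d ↦ True, e ↦ True, f ↦ True, g ↦ False, h ↦ True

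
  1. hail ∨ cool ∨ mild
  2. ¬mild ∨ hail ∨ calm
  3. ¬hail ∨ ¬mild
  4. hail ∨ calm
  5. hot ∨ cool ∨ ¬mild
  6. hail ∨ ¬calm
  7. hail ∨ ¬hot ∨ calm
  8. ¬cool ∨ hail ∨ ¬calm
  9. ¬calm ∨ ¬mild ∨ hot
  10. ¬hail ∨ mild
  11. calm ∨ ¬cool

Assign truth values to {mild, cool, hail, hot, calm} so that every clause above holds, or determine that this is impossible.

Suppose hail = False.
From the singleton clause (calm), calm = True.
Now (¬calm) is unsatisfied and unit — conflict.
Undo hail and try hail = True.
From the singleton clause (¬mild), mild = False.
Now (mild) is unsatisfied and unit — conflict.
Both values of hail lead to a conflict.

UNSATISFIABLE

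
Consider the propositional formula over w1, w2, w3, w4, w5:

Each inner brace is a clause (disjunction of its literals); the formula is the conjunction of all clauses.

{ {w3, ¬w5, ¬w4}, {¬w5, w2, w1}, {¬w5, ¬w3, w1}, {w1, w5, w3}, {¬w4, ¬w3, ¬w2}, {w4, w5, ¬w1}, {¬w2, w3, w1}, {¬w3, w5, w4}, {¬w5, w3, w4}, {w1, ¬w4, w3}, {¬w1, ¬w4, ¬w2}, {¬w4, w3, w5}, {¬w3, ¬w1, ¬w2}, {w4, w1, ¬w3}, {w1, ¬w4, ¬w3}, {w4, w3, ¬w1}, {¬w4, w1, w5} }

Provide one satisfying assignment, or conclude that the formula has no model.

w1: True; w2: False; w3: True; w4: True; w5: False

Try w3 = True.
Try w5 = False.
From the singleton clause (w4), w4 = True.
From the singleton clause (¬w2), w2 = False.
From the singleton clause (w1), w1 = True.
All clauses are satisfied.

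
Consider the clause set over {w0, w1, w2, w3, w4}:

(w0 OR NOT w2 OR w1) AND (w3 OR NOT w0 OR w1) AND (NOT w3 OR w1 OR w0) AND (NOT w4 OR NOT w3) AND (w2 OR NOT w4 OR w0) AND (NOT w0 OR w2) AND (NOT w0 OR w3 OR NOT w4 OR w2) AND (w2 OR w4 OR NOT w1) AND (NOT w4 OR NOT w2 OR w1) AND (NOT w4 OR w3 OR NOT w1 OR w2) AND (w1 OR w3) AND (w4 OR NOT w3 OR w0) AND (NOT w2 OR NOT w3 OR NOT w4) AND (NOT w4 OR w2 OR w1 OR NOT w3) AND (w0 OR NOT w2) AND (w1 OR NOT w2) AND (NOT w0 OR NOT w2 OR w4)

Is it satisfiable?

Satisfiable

Case w4 = true:
The clause (NOT w3) is unit, so w3 = false.
The clause (w1) is unit, so w1 = true.
The clause (w2) is unit, so w2 = true.
The clause (w0) is unit, so w0 = true.
This assignment satisfies each clause.
A satisfying assignment: w0: true,  w1: true,  w2: true,  w3: false,  w4: true.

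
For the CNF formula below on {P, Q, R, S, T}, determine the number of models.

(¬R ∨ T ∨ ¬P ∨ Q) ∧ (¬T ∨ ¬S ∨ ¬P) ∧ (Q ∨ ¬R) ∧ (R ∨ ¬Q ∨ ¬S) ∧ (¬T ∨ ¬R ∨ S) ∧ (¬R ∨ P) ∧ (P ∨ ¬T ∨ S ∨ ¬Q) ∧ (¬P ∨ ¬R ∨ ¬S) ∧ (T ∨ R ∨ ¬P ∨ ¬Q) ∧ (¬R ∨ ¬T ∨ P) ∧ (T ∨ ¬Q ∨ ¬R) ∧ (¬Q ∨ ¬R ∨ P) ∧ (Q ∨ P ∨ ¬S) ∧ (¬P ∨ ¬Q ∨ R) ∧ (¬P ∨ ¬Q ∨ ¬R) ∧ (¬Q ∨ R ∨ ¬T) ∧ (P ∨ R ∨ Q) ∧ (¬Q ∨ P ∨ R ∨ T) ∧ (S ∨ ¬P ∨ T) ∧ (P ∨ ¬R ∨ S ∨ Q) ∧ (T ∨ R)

There are 2^5 = 32 truth assignments over (P, Q, R, S, T).
Split on P. With P = True, the clauses containing P are satisfied and ¬P drops from the rest; 1 of the 2^4 = 16 assignments to the other variables satisfy what remains.
With P = False, by the same count on the reduced clause set, 0 assignments work.
Total: 1 + 0 = 1.

1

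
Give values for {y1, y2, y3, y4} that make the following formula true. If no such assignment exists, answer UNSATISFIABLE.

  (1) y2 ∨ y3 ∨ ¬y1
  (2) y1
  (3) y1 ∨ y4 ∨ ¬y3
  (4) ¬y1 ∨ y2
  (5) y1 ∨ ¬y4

(y1) alone gives y1 = True.
(y2) alone gives y2 = True.
All clauses hold; y3, y4 can take either value.

y1=True; y2=True; y3=True; y4=False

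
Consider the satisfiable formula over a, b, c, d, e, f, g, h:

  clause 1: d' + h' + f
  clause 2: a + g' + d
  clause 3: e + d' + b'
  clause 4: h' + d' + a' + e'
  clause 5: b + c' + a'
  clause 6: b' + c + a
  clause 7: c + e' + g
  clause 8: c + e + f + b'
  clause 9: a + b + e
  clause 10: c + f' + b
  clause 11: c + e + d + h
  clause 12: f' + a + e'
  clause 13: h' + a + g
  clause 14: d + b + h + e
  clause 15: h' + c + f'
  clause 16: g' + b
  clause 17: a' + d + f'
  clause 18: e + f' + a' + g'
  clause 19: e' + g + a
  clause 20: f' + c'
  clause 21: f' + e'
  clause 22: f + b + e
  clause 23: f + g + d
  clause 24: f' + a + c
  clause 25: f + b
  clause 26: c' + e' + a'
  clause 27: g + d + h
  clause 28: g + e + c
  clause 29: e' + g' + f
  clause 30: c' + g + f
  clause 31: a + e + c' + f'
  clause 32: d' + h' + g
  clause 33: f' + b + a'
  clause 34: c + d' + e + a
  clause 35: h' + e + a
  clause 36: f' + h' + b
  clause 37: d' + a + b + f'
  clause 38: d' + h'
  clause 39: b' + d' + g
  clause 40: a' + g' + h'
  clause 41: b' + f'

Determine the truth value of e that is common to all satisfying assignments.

False

Suppose e = 1.
From the singleton clause (f'), f = 0.
From the singleton clause (b), b = 1.
From the singleton clause (g'), g = 0.
From the singleton clause (c), c = 1.
That conflicts with the unit clause (c').
So every satisfying assignment has e = False.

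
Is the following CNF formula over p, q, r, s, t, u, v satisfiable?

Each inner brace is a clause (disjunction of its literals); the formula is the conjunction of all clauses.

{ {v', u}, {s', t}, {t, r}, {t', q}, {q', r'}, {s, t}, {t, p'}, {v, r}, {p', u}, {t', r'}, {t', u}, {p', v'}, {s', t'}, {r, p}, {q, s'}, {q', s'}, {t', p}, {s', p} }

Try v = 0.
Unit clause (r) forces r = 1.
Unit clause (q') forces q = 0.
Unit clause (t') forces t = 0.
Unit clause (s') forces s = 0.
Now (s) is unsatisfied and unit — conflict.
Undo v and try v = 1.
Unit clause (u) forces u = 1.
Unit clause (p') forces p = 0.
Unit clause (r) forces r = 1.
Unit clause (q') forces q = 0.
Unit clause (t') forces t = 0.
Unit clause (s') forces s = 0.
Now (s) is unsatisfied and unit — conflict.
Either choice for v ends in contradiction.
No assignment satisfies every clause.

No, unsatisfiable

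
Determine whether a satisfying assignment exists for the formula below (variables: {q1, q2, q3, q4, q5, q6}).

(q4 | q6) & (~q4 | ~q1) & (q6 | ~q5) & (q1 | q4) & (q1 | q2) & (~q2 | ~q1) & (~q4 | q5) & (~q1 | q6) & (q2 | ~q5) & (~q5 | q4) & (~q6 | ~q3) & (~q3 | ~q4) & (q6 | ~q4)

Case q4 = 0:
(q6) alone gives q6 = 1.
(q1) alone gives q1 = 1.
(~q2) alone gives q2 = 0.
(~q5) alone gives q5 = 0.
(~q3) alone gives q3 = 0.
All clauses are satisfied.
A satisfying assignment: q1: 1, q2: 0, q3: 0, q4: 0, q5: 0, q6: 1.

Yes, satisfiable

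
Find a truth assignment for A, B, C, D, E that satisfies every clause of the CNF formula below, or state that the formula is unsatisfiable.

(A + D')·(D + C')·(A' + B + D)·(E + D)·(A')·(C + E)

(A') alone gives A = 0.
(D') alone gives D = 0.
(C') alone gives C = 0.
(E) alone gives E = 1.
No clause remains; B is free.

A: 0,  B: 1,  C: 0,  D: 0,  E: 1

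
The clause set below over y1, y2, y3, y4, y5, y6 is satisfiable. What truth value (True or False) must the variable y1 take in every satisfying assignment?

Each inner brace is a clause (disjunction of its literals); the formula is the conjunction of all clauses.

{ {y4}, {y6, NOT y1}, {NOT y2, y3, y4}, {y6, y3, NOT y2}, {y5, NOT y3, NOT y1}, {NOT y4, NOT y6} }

Suppose y1 = true.
The clause (y4) is unit, so y4 = true.
The clause (y6) is unit, so y6 = true.
Now (NOT y6) is unsatisfied and unit — conflict.
So every satisfying assignment has y1 = False.

False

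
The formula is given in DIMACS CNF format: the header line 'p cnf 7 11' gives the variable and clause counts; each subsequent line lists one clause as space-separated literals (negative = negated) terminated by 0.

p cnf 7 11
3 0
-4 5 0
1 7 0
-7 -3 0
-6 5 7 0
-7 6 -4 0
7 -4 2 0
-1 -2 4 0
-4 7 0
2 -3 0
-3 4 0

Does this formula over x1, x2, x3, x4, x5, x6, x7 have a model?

Unsatisfiable

From the singleton clause (x3), x3 = True.
From the singleton clause (¬x7), x7 = False.
From the singleton clause (x1), x1 = True.
From the singleton clause (¬x4), x4 = False.
That conflicts with the unit clause (x4).
No assignment satisfies every clause.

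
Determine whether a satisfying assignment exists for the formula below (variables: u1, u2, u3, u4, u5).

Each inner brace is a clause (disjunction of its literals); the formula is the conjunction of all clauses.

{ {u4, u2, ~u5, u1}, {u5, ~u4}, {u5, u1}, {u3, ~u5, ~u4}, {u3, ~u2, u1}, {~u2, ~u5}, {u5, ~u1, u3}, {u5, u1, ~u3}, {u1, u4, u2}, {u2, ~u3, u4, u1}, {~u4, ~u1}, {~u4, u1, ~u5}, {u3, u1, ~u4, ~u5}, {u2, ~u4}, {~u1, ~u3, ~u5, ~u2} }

Branch on u5: set u5 = 0.
From the singleton clause (~u4), u4 = 0.
From the singleton clause (u1), u1 = 1.
From the singleton clause (u3), u3 = 1.
No clause remains; u2 is free.
A satisfying assignment: u1=1, u2=1, u3=1, u4=0, u5=0.

Yes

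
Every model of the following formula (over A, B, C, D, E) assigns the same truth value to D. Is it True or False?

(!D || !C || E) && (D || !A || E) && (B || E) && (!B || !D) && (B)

Suppose D = true.
From the singleton clause (!B), B = false.
But (B) is also a unit clause — contradiction.
So every satisfying assignment has D = False.

False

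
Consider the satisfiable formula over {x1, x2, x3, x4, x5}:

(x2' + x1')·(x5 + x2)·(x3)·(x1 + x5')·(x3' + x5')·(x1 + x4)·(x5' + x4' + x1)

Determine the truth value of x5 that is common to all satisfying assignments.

False

Suppose x5 = 1.
(x3) alone gives x3 = 1.
Now (x3') is unsatisfied and unit — conflict.
So every satisfying assignment has x5 = False.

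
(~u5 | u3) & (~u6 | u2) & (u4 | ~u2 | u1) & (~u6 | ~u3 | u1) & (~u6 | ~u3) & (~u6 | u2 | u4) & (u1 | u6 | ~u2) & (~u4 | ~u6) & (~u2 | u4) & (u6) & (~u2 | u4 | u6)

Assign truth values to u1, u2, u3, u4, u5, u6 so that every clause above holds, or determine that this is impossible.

Unit clause (u6) forces u6 = 1.
Unit clause (u2) forces u2 = 1.
Unit clause (~u3) forces u3 = 0.
Unit clause (~u5) forces u5 = 0.
Unit clause (~u4) forces u4 = 0.
That conflicts with the unit clause (u4).

UNSATISFIABLE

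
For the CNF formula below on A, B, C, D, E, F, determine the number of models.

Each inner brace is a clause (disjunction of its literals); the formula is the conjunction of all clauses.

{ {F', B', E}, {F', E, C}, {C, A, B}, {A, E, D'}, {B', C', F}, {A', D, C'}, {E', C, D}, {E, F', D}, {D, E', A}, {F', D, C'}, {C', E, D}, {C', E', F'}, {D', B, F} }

There are 2^6 = 64 truth assignments over (A, B, C, D, E, F).
Split on E. With E = 1, the clauses containing E are satisfied and E' drops from the rest; 5 of the 2^5 = 32 assignments to the other variables satisfy what remains.
With E = 0, by the same count on the reduced clause set, 5 assignments work.
Total: 5 + 5 = 10.

10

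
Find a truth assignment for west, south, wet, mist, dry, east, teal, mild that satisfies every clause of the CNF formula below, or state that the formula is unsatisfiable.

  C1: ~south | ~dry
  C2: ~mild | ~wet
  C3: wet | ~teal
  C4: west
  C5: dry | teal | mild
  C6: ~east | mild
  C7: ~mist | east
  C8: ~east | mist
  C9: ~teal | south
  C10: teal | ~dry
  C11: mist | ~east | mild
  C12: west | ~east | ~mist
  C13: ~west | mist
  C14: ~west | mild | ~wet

Unit clause (west) forces west = 1.
Unit clause (mist) forces mist = 1.
Unit clause (east) forces east = 1.
Unit clause (mild) forces mild = 1.
Unit clause (~wet) forces wet = 0.
Unit clause (~teal) forces teal = 0.
Unit clause (~dry) forces dry = 0.
No clause remains; south is free.

west=1; south=0; wet=0; mist=1; dry=0; east=1; teal=0; mild=1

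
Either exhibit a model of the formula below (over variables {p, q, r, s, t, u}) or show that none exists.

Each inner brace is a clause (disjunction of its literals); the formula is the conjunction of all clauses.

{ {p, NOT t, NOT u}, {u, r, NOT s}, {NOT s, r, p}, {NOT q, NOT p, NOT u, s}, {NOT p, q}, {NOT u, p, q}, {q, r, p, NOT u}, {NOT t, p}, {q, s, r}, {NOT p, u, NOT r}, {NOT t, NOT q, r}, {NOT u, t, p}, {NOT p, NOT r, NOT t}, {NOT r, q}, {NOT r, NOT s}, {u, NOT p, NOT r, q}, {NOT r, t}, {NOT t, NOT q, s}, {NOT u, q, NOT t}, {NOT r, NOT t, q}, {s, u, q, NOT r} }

Try p = true.
Unit clause (q) forces q = true.
Try u = false.
Unit clause (NOT r) forces r = false.
Unit clause (NOT s) forces s = false.
Unit clause (NOT t) forces t = false.
All clauses are satisfied.

p: true, q: true, r: false, s: false, t: false, u: false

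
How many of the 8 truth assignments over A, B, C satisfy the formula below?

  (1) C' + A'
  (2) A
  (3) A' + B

1

There are 2^3 = 8 truth assignments over (A, B, C).
Split on B. With B = 1, the clauses containing B are satisfied and B' drops from the rest; 1 of the 2^2 = 4 assignments to the other variables satisfy what remains.
With B = 0, by the same count on the reduced clause set, 0 assignments work.
(One model: A=T, B=T, C=F.)
Total: 1 + 0 = 1.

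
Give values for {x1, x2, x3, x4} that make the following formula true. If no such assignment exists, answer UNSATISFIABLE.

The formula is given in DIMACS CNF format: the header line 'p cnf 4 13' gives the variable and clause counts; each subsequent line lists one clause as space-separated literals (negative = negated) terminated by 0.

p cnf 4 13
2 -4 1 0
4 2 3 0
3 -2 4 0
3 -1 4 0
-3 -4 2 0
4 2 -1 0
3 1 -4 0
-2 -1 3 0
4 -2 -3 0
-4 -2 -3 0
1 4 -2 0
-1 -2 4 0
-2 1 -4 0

x1 ↦ False,  x2 ↦ False,  x3 ↦ True,  x4 ↦ False

Suppose x2 = False.
Suppose x4 = False.
The clause (x3) is unit, so x3 = True.
The clause (¬x1) is unit, so x1 = False.
This assignment satisfies each clause.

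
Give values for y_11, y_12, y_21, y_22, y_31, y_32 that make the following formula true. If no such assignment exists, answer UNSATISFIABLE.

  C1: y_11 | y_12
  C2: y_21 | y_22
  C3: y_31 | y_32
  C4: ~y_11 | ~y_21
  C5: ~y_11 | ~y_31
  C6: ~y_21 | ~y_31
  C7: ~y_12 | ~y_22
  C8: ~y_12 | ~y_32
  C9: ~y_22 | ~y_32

Branch on y_11: set y_11 = 1.
From the singleton clause (~y_21), y_21 = 0.
From the singleton clause (y_22), y_22 = 1.
From the singleton clause (~y_31), y_31 = 0.
From the singleton clause (y_32), y_32 = 1.
That conflicts with the unit clause (~y_32).
Undo y_11 and try y_11 = 0.
From the singleton clause (y_12), y_12 = 1.
From the singleton clause (~y_22), y_22 = 0.
From the singleton clause (y_21), y_21 = 1.
From the singleton clause (~y_31), y_31 = 0.
From the singleton clause (y_32), y_32 = 1.
That conflicts with the unit clause (~y_32).
Neither y_11 = 1 nor y_11 = 0 works.

UNSATISFIABLE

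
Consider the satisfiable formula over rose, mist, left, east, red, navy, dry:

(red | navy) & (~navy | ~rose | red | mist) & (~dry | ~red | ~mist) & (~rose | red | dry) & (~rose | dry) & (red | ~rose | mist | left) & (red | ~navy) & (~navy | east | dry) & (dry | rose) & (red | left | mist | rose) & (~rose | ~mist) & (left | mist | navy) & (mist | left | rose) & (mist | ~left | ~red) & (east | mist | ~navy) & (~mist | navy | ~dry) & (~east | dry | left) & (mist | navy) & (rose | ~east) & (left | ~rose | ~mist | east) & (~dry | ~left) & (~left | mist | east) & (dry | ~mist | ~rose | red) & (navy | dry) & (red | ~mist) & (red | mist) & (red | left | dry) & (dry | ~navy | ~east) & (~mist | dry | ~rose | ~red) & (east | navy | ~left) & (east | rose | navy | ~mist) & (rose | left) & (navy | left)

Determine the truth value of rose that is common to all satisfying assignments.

True

Suppose rose = 0.
(dry) alone gives dry = 1.
(~east) alone gives east = 0.
(~left) alone gives left = 0.
Now (left) is unsatisfied and unit — conflict.
So every satisfying assignment has rose = True.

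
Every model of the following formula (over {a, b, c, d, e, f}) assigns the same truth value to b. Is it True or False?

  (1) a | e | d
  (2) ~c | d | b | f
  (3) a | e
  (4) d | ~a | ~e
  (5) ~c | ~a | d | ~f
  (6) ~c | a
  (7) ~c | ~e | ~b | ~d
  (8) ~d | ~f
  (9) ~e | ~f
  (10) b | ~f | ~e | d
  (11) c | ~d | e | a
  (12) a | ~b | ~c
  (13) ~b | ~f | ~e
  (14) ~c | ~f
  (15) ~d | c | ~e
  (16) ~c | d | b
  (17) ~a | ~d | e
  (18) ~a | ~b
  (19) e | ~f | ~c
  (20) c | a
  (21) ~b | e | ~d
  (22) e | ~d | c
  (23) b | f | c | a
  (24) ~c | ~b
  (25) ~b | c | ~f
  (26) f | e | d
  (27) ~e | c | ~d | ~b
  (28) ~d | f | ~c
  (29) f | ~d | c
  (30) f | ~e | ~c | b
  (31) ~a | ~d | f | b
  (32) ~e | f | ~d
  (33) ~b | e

Suppose b = 1.
From the singleton clause (~a), a = 0.
From the singleton clause (e), e = 1.
From the singleton clause (~c), c = 0.
That conflicts with the unit clause (c).
So every satisfying assignment has b = False.

False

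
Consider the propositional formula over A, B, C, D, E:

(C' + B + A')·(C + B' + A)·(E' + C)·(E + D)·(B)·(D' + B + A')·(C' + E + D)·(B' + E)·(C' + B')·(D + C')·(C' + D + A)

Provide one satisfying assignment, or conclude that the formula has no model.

(B) alone gives B = 1.
(E) alone gives E = 1.
(C) alone gives C = 1.
Now (C') is unsatisfied and unit — conflict.

UNSATISFIABLE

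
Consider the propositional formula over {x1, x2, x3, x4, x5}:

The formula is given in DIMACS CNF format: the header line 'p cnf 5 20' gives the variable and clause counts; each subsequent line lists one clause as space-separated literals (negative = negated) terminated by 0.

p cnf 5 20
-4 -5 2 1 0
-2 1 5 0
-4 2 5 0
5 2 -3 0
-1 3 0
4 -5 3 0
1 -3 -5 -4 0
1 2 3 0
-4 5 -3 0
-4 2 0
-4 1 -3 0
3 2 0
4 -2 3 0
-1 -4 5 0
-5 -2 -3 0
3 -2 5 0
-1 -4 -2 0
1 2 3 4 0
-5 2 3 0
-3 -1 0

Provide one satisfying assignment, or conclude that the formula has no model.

x1: False; x2: True; x3: False; x4: True; x5: True

Branch on x1: set x1 = False.
Branch on x2: set x2 = True.
(x5) alone gives x5 = True.
(¬x3) alone gives x3 = False.
(x4) alone gives x4 = True.
This assignment satisfies each clause.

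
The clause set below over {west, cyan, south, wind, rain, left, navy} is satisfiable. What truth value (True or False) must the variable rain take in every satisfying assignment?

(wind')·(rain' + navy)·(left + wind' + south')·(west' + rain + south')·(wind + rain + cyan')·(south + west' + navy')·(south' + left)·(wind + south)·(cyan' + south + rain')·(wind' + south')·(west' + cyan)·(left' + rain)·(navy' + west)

Suppose rain = 0.
Unit clause (wind') forces wind = 0.
Unit clause (cyan') forces cyan = 0.
Unit clause (south) forces south = 1.
Unit clause (west') forces west = 0.
Unit clause (left) forces left = 1.
Now (left') is unsatisfied and unit — conflict.
So every satisfying assignment has rain = True.

True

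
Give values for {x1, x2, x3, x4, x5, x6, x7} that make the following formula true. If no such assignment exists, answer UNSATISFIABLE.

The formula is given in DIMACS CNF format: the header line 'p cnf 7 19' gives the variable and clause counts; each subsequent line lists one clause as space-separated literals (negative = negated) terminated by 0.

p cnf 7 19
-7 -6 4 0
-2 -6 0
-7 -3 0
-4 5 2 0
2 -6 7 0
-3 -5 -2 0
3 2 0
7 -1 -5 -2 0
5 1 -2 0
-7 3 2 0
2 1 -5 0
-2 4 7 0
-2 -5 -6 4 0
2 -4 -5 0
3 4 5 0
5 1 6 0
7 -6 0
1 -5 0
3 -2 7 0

x1=True, x2=True, x3=True, x4=True, x5=False, x6=False, x7=False

Branch on x2: set x2 = True.
The clause (¬x6) is unit, so x6 = False.
Branch on x7: set x7 = False.
The clause (x4) is unit, so x4 = True.
The clause (x3) is unit, so x3 = True.
The clause (¬x5) is unit, so x5 = False.
The clause (x1) is unit, so x1 = True.
All clauses are satisfied.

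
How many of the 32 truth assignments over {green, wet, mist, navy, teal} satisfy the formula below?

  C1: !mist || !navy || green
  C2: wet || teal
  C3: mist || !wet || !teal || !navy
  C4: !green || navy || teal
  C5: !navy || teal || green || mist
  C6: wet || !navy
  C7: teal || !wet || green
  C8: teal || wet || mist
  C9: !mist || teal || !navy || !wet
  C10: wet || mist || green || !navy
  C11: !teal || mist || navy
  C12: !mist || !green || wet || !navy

6

There are 2^5 = 32 truth assignments over (green, wet, mist, navy, teal).
Split on wet. With wet = true, the clauses containing wet are satisfied and !wet drops from the rest; 4 of the 2^4 = 16 assignments to the other variables satisfy what remains.
With wet = false, by the same count on the reduced clause set, 2 assignments work.
(One model: green=F, wet=F, mist=T, navy=F, teal=T.)
Total: 4 + 2 = 6.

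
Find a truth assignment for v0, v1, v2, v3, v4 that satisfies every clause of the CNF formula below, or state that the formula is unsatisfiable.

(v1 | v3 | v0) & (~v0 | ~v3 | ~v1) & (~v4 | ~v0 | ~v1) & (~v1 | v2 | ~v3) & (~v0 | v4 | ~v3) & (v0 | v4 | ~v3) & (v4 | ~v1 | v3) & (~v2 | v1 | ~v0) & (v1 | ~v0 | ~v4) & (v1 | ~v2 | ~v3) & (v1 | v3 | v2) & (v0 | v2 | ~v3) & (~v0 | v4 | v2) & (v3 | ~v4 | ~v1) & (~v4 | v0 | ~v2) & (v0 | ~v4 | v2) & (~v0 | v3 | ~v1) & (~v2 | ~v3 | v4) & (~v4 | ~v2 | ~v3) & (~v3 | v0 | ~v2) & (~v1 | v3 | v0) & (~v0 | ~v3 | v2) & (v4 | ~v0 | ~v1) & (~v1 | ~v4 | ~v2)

Suppose v1 = 1.
Suppose v0 = 0.
(v3) alone gives v3 = 1.
(v2) alone gives v2 = 1.
But (~v2) is also a unit clause — contradiction.
Undo v0 and try v0 = 1.
(~v3) alone gives v3 = 0.
But (v3) is also a unit clause — contradiction.
Either choice for v0 ends in contradiction.
Undo v1 and try v1 = 0.
Suppose v3 = 1.
(~v2) alone gives v2 = 0.
(v0) alone gives v0 = 1.
But (~v0) is also a unit clause — contradiction.
Undo v3 and try v3 = 0.
(v0) alone gives v0 = 1.
(~v2) alone gives v2 = 0.
But (v2) is also a unit clause — contradiction.
Either choice for v3 ends in contradiction.
Either choice for v1 ends in contradiction.

UNSATISFIABLE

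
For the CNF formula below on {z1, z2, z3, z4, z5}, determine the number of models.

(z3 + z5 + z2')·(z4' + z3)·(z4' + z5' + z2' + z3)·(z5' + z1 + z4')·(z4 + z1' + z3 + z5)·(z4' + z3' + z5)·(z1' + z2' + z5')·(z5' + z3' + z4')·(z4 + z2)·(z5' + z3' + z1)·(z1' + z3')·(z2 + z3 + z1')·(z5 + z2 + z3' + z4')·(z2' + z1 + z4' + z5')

There are 2^5 = 32 truth assignments over (z1, z2, z3, z4, z5).
Split on z2. With z2 = 1, the clauses containing z2 are satisfied and z2' drops from the rest; 2 of the 2^4 = 16 assignments to the other variables satisfy what remains.
With z2 = 0, by the same count on the reduced clause set, 0 assignments work.
Total: 2 + 0 = 2.

2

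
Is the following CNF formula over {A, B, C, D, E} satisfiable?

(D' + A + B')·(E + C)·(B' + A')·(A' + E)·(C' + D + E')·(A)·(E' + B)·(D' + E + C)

(A) alone gives A = 1.
(B') alone gives B = 0.
(E) alone gives E = 1.
But (E') is also a unit clause — contradiction.
No assignment satisfies every clause.

No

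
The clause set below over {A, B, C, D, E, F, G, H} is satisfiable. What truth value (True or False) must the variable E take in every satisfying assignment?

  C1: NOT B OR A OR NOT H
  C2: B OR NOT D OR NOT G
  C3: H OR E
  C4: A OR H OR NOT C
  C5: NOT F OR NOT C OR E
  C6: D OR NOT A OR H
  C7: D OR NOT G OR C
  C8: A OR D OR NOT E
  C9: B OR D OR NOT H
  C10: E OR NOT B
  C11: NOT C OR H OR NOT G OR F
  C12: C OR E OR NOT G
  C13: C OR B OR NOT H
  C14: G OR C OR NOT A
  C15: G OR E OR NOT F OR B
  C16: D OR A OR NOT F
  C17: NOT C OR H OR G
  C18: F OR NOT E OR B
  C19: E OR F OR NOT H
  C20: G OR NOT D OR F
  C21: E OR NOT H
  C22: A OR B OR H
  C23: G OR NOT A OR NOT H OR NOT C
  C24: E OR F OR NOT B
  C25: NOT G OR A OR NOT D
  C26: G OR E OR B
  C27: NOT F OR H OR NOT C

True

Suppose E = false.
(H) alone gives H = true.
That conflicts with the unit clause (NOT H).
So every satisfying assignment has E = True.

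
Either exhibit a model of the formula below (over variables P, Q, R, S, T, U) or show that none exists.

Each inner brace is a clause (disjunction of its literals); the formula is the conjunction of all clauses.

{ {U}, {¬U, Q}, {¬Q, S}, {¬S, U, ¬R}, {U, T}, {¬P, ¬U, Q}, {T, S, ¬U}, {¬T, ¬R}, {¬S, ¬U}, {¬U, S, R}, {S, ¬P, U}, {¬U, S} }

UNSATISFIABLE

Unit clause (U) forces U = True.
Unit clause (Q) forces Q = True.
Unit clause (S) forces S = True.
That conflicts with the unit clause (¬S).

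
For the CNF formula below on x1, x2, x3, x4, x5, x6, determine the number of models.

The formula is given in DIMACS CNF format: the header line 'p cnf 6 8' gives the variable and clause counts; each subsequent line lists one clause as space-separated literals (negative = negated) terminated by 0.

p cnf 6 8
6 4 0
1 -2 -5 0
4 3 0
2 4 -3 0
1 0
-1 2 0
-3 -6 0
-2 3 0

There are 2^6 = 64 truth assignments over (x1, x2, x3, x4, x5, x6).
Split on x4. With x4 = True, the clauses containing x4 are satisfied and ¬x4 drops from the rest; 2 of the 2^5 = 32 assignments to the other variables satisfy what remains.
With x4 = False, by the same count on the reduced clause set, 0 assignments work.
Total: 2 + 0 = 2.

2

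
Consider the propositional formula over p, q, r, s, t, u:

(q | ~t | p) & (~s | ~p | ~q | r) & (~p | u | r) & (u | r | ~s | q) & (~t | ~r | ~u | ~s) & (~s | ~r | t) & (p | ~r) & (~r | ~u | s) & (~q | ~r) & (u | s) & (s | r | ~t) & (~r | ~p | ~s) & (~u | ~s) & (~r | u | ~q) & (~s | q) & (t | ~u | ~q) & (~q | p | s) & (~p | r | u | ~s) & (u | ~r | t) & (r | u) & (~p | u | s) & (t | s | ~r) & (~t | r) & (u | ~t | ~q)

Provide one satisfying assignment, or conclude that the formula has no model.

p=0,  q=0,  r=0,  s=0,  t=0,  u=1

Case p = 0:
Unit clause (~r) forces r = 0.
Unit clause (u) forces u = 1.
Unit clause (~s) forces s = 0.
Unit clause (~t) forces t = 0.
Unit clause (~q) forces q = 0.
This assignment satisfies each clause.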